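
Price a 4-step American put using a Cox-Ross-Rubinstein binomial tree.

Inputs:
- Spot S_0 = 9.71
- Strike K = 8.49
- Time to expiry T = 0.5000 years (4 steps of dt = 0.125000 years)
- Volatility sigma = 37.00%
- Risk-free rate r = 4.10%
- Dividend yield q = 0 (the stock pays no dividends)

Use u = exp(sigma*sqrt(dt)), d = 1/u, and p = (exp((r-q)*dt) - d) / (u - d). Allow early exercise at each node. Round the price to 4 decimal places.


Answer: Price = V(0,0) = 0.4532

Derivation:
dt = T/N = 0.125000
u = exp(sigma*sqrt(dt)) = 1.139757; d = 1/u = 0.877380
p = (exp((r-q)*dt) - d) / (u - d) = 0.486926
Discount per step: exp(-r*dt) = 0.994888
Stock lattice S(k, i) with i counting down-moves:
  k=0: S(0,0) = 9.7100
  k=1: S(1,0) = 11.0670; S(1,1) = 8.5194
  k=2: S(2,0) = 12.6137; S(2,1) = 9.7100; S(2,2) = 7.4747
  k=3: S(3,0) = 14.3766; S(3,1) = 11.0670; S(3,2) = 8.5194; S(3,3) = 6.5582
  k=4: S(4,0) = 16.3858; S(4,1) = 12.6137; S(4,2) = 9.7100; S(4,3) = 7.4747; S(4,4) = 5.7540
Terminal payoffs V(N, i) = max(K - S_T, 0):
  V(4,0) = 0.000000; V(4,1) = 0.000000; V(4,2) = 0.000000; V(4,3) = 1.015279; V(4,4) = 2.735988
Backward induction: V(k, i) = exp(-r*dt) * [p * V(k+1, i) + (1-p) * V(k+1, i+1)]; then take max(V_cont, immediate exercise) for American.
  V(3,0) = exp(-r*dt) * [p*0.000000 + (1-p)*0.000000] = 0.000000; exercise = 0.000000; V(3,0) = max -> 0.000000
  V(3,1) = exp(-r*dt) * [p*0.000000 + (1-p)*0.000000] = 0.000000; exercise = 0.000000; V(3,1) = max -> 0.000000
  V(3,2) = exp(-r*dt) * [p*0.000000 + (1-p)*1.015279] = 0.518250; exercise = 0.000000; V(3,2) = max -> 0.518250
  V(3,3) = exp(-r*dt) * [p*1.015279 + (1-p)*2.735988] = 1.888427; exercise = 1.931827; V(3,3) = max -> 1.931827
  V(2,0) = exp(-r*dt) * [p*0.000000 + (1-p)*0.000000] = 0.000000; exercise = 0.000000; V(2,0) = max -> 0.000000
  V(2,1) = exp(-r*dt) * [p*0.000000 + (1-p)*0.518250] = 0.264542; exercise = 0.000000; V(2,1) = max -> 0.264542
  V(2,2) = exp(-r*dt) * [p*0.518250 + (1-p)*1.931827] = 1.237163; exercise = 1.015279; V(2,2) = max -> 1.237163
  V(1,0) = exp(-r*dt) * [p*0.000000 + (1-p)*0.264542] = 0.135036; exercise = 0.000000; V(1,0) = max -> 0.135036
  V(1,1) = exp(-r*dt) * [p*0.264542 + (1-p)*1.237163] = 0.759665; exercise = 0.000000; V(1,1) = max -> 0.759665
  V(0,0) = exp(-r*dt) * [p*0.135036 + (1-p)*0.759665] = 0.453188; exercise = 0.000000; V(0,0) = max -> 0.453188


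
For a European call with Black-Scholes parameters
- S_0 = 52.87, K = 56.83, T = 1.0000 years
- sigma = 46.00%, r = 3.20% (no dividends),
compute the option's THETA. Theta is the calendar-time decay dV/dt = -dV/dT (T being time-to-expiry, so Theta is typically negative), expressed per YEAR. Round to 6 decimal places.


d1 = 0.1425472064; d2 = -0.3174527936
phi(d1) = 0.3949096058; exp(-qT) = 1.0000000000; exp(-rT) = 0.9685065821
Theta = -S*exp(-qT)*phi(d1)*sigma/(2*sqrt(T)) - r*K*exp(-rT)*N(d2) + q*S*exp(-qT)*N(d1)
N(d1) = 0.5566761026; N(d2) = 0.3754500268; sqrt(T) = 1.0000000000
Term 1 = -52.8700 * 1.0000000000 * 0.3949096058 * 0.4600 / (2 * 1.0000000000) = -4.8021402975
Term 2 = -0.0320 * 56.8300 * 0.9685065821 * 0.3754500268 = -0.6612753752
Term 3 = 0 (no dividend yield, q = 0)
Theta = -4.8021402975 + (-0.6612753752) + (0.0000000000) = -5.463416

Answer: Theta = -5.463416


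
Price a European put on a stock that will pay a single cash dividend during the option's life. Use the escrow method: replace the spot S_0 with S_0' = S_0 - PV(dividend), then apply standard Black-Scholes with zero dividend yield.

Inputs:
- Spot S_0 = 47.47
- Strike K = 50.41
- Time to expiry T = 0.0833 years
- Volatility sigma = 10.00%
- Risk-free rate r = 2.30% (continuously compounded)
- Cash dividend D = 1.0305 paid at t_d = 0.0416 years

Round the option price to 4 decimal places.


PV(D) = D * exp(-r * t_d) = 1.0305 * 0.99904366 = 1.02951449
S_0' = S_0 - PV(D) = 47.4700 - 1.02951449 = 46.44048551
d1 = (ln(S_0'/K) + (r + sigma^2/2)*T) / (sigma*sqrt(T)) = -2.76094090
d2 = d1 - sigma*sqrt(T) = -2.78980264
exp(-rT) = 0.99808593
N(-d1) = 0.99711824; N(-d2) = 0.99736299
P = K * exp(-rT) * N(-d2) - S_0' * N(-d1) = 50.4100 * 0.99808593 * 0.99736299 - 46.44048551 * 0.99711824 = 3.8742

Answer: Price = 3.8742


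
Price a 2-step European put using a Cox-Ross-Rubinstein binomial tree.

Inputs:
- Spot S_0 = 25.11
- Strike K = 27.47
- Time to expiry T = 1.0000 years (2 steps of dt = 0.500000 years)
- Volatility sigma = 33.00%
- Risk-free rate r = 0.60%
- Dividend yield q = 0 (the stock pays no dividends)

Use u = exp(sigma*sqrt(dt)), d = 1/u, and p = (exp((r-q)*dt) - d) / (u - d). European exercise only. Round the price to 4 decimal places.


dt = T/N = 0.500000
u = exp(sigma*sqrt(dt)) = 1.262817; d = 1/u = 0.791880
p = (exp((r-q)*dt) - d) / (u - d) = 0.448307
Discount per step: exp(-r*dt) = 0.997004
Stock lattice S(k, i) with i counting down-moves:
  k=0: S(0,0) = 25.1100
  k=1: S(1,0) = 31.7093; S(1,1) = 19.8841
  k=2: S(2,0) = 40.0431; S(2,1) = 25.1100; S(2,2) = 15.7458
Terminal payoffs V(N, i) = max(K - S_T, 0):
  V(2,0) = 0.000000; V(2,1) = 2.360000; V(2,2) = 11.724168
Backward induction: V(k, i) = exp(-r*dt) * [p * V(k+1, i) + (1-p) * V(k+1, i+1)].
  V(1,0) = exp(-r*dt) * [p*0.000000 + (1-p)*2.360000] = 1.298096
  V(1,1) = exp(-r*dt) * [p*2.360000 + (1-p)*11.724168] = 7.503603
  V(0,0) = exp(-r*dt) * [p*1.298096 + (1-p)*7.503603] = 4.707488

Answer: Price = V(0,0) = 4.7075


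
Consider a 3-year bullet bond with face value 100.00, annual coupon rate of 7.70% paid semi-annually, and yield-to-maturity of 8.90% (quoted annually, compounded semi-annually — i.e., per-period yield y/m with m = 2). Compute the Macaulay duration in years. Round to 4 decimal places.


Coupon per period c = face * coupon_rate / m = 3.850000
Periods per year m = 2; per-period yield y/m = 0.044500
Number of cashflows N = 6
Cashflows (t years, CF_t, discount factor 1/(1+y/m)^(m*t), PV):
  t = 0.5000: CF_t = 3.850000, DF = 0.957396, PV = 3.685974
  t = 1.0000: CF_t = 3.850000, DF = 0.916607, PV = 3.528936
  t = 1.5000: CF_t = 3.850000, DF = 0.877556, PV = 3.378589
  t = 2.0000: CF_t = 3.850000, DF = 0.840168, PV = 3.234647
  t = 2.5000: CF_t = 3.850000, DF = 0.804374, PV = 3.096838
  t = 3.0000: CF_t = 103.850000, DF = 0.770104, PV = 79.975292
Price P = sum_t PV_t = 96.900278
Macaulay numerator sum_t t * PV_t:
  t * PV_t at t = 0.5000: 1.842987
  t * PV_t at t = 1.0000: 3.528936
  t * PV_t at t = 1.5000: 5.067884
  t * PV_t at t = 2.0000: 6.469295
  t * PV_t at t = 2.5000: 7.742095
  t * PV_t at t = 3.0000: 239.925876
Macaulay duration D = (sum_t t * PV_t) / P = 264.577074 / 96.900278 = 2.730406

Answer: Macaulay duration = 2.7304 years


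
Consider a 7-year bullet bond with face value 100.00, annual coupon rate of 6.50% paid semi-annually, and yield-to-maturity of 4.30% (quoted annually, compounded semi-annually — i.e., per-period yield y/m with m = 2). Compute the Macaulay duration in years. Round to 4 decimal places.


Answer: Macaulay duration = 5.8226 years

Derivation:
Coupon per period c = face * coupon_rate / m = 3.250000
Periods per year m = 2; per-period yield y/m = 0.021500
Number of cashflows N = 14
Cashflows (t years, CF_t, discount factor 1/(1+y/m)^(m*t), PV):
  t = 0.5000: CF_t = 3.250000, DF = 0.978953, PV = 3.181596
  t = 1.0000: CF_t = 3.250000, DF = 0.958348, PV = 3.114631
  t = 1.5000: CF_t = 3.250000, DF = 0.938177, PV = 3.049076
  t = 2.0000: CF_t = 3.250000, DF = 0.918431, PV = 2.984901
  t = 2.5000: CF_t = 3.250000, DF = 0.899100, PV = 2.922076
  t = 3.0000: CF_t = 3.250000, DF = 0.880177, PV = 2.860574
  t = 3.5000: CF_t = 3.250000, DF = 0.861651, PV = 2.800366
  t = 4.0000: CF_t = 3.250000, DF = 0.843515, PV = 2.741425
  t = 4.5000: CF_t = 3.250000, DF = 0.825762, PV = 2.683725
  t = 5.0000: CF_t = 3.250000, DF = 0.808381, PV = 2.627239
  t = 5.5000: CF_t = 3.250000, DF = 0.791367, PV = 2.571943
  t = 6.0000: CF_t = 3.250000, DF = 0.774711, PV = 2.517810
  t = 6.5000: CF_t = 3.250000, DF = 0.758405, PV = 2.464816
  t = 7.0000: CF_t = 103.250000, DF = 0.742442, PV = 76.657185
Price P = sum_t PV_t = 113.177362
Macaulay numerator sum_t t * PV_t:
  t * PV_t at t = 0.5000: 1.590798
  t * PV_t at t = 1.0000: 3.114631
  t * PV_t at t = 1.5000: 4.573614
  t * PV_t at t = 2.0000: 5.969801
  t * PV_t at t = 2.5000: 7.305190
  t * PV_t at t = 3.0000: 8.581721
  t * PV_t at t = 3.5000: 9.801280
  t * PV_t at t = 4.0000: 10.965701
  t * PV_t at t = 4.5000: 12.076763
  t * PV_t at t = 5.0000: 13.136197
  t * PV_t at t = 5.5000: 14.145685
  t * PV_t at t = 6.0000: 15.106858
  t * PV_t at t = 6.5000: 16.021305
  t * PV_t at t = 7.0000: 536.600295
Macaulay duration D = (sum_t t * PV_t) / P = 658.989839 / 113.177362 = 5.822629


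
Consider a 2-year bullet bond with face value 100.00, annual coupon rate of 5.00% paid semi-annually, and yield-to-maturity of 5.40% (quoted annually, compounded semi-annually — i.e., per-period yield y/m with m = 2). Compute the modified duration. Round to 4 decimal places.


Coupon per period c = face * coupon_rate / m = 2.500000
Periods per year m = 2; per-period yield y/m = 0.027000
Number of cashflows N = 4
Cashflows (t years, CF_t, discount factor 1/(1+y/m)^(m*t), PV):
  t = 0.5000: CF_t = 2.500000, DF = 0.973710, PV = 2.434275
  t = 1.0000: CF_t = 2.500000, DF = 0.948111, PV = 2.370277
  t = 1.5000: CF_t = 2.500000, DF = 0.923185, PV = 2.307962
  t = 2.0000: CF_t = 102.500000, DF = 0.898914, PV = 92.138702
Price P = sum_t PV_t = 99.251216
First compute Macaulay numerator sum_t t * PV_t:
  t * PV_t at t = 0.5000: 1.217137
  t * PV_t at t = 1.0000: 2.370277
  t * PV_t at t = 1.5000: 3.461943
  t * PV_t at t = 2.0000: 184.277404
Macaulay duration D = 191.326762 / 99.251216 = 1.927702
Modified duration = D / (1 + y/m) = 1.927702 / (1 + 0.027000) = 1.877022

Answer: Modified duration = 1.8770


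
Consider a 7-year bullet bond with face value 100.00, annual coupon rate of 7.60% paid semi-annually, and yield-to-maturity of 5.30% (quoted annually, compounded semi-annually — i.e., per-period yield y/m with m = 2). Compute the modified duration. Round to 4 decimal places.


Answer: Modified duration = 5.5106

Derivation:
Coupon per period c = face * coupon_rate / m = 3.800000
Periods per year m = 2; per-period yield y/m = 0.026500
Number of cashflows N = 14
Cashflows (t years, CF_t, discount factor 1/(1+y/m)^(m*t), PV):
  t = 0.5000: CF_t = 3.800000, DF = 0.974184, PV = 3.701900
  t = 1.0000: CF_t = 3.800000, DF = 0.949035, PV = 3.606332
  t = 1.5000: CF_t = 3.800000, DF = 0.924535, PV = 3.513231
  t = 2.0000: CF_t = 3.800000, DF = 0.900667, PV = 3.422534
  t = 2.5000: CF_t = 3.800000, DF = 0.877415, PV = 3.334178
  t = 3.0000: CF_t = 3.800000, DF = 0.854764, PV = 3.248104
  t = 3.5000: CF_t = 3.800000, DF = 0.832698, PV = 3.164251
  t = 4.0000: CF_t = 3.800000, DF = 0.811201, PV = 3.082563
  t = 4.5000: CF_t = 3.800000, DF = 0.790259, PV = 3.002984
  t = 5.0000: CF_t = 3.800000, DF = 0.769858, PV = 2.925459
  t = 5.5000: CF_t = 3.800000, DF = 0.749983, PV = 2.849936
  t = 6.0000: CF_t = 3.800000, DF = 0.730622, PV = 2.776362
  t = 6.5000: CF_t = 3.800000, DF = 0.711760, PV = 2.704688
  t = 7.0000: CF_t = 103.800000, DF = 0.693385, PV = 71.973397
Price P = sum_t PV_t = 113.305920
First compute Macaulay numerator sum_t t * PV_t:
  t * PV_t at t = 0.5000: 1.850950
  t * PV_t at t = 1.0000: 3.606332
  t * PV_t at t = 1.5000: 5.269847
  t * PV_t at t = 2.0000: 6.845068
  t * PV_t at t = 2.5000: 8.335446
  t * PV_t at t = 3.0000: 9.744311
  t * PV_t at t = 3.5000: 11.074878
  t * PV_t at t = 4.0000: 12.330252
  t * PV_t at t = 4.5000: 13.513428
  t * PV_t at t = 5.0000: 14.627296
  t * PV_t at t = 5.5000: 15.674648
  t * PV_t at t = 6.0000: 16.658174
  t * PV_t at t = 6.5000: 17.580473
  t * PV_t at t = 7.0000: 503.813780
Macaulay duration D = 640.924883 / 113.305920 = 5.656588
Modified duration = D / (1 + y/m) = 5.656588 / (1 + 0.026500) = 5.510558


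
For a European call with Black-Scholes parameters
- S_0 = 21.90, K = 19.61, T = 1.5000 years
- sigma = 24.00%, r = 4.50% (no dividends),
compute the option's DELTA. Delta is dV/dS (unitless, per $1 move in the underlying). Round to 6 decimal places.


Answer: Delta = 0.774082

Derivation:
d1 = 0.7523573609; d2 = 0.4584185918
phi(d1) = 0.3006046501; exp(-qT) = 1.0000000000; exp(-rT) = 0.9347277206
N(d1) = 0.7740819094
Delta = exp(-qT) * N(d1) = 1.0000000000 * 0.7740819094 = 0.774082


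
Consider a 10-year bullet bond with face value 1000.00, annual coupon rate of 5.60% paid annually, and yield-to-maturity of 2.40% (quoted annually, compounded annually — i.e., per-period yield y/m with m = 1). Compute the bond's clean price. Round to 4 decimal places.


Coupon per period c = face * coupon_rate / m = 56.000000
Periods per year m = 1; per-period yield y/m = 0.024000
Number of cashflows N = 10
Cashflows (t years, CF_t, discount factor 1/(1+y/m)^(m*t), PV):
  t = 1.0000: CF_t = 56.000000, DF = 0.976562, PV = 54.687500
  t = 2.0000: CF_t = 56.000000, DF = 0.953674, PV = 53.405762
  t = 3.0000: CF_t = 56.000000, DF = 0.931323, PV = 52.154064
  t = 4.0000: CF_t = 56.000000, DF = 0.909495, PV = 50.931703
  t = 5.0000: CF_t = 56.000000, DF = 0.888178, PV = 49.737992
  t = 6.0000: CF_t = 56.000000, DF = 0.867362, PV = 48.572257
  t = 7.0000: CF_t = 56.000000, DF = 0.847033, PV = 47.433845
  t = 8.0000: CF_t = 56.000000, DF = 0.827181, PV = 46.322114
  t = 9.0000: CF_t = 56.000000, DF = 0.807794, PV = 45.236440
  t = 10.0000: CF_t = 1056.000000, DF = 0.788861, PV = 833.037116
Price P = sum_t PV_t = 1281.518793

Answer: Price = 1281.5188


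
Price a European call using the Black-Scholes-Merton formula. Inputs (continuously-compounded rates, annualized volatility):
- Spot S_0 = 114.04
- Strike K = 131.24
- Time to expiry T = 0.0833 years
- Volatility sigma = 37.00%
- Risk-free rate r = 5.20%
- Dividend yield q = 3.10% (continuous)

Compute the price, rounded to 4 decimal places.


d1 = (ln(S/K) + (r - q + 0.5*sigma^2) * T) / (sigma * sqrt(T)) = -1.24570847
d2 = d1 - sigma * sqrt(T) = -1.35249691
exp(-rT) = 0.99567777; exp(-qT) = 0.99742103
C = S_0 * exp(-qT) * N(d1) - K * exp(-rT) * N(d2)
N(d1) = 0.10643572; N(d2) = 0.08810820
C = 114.0400 * 0.99742103 * 0.10643572 - 131.2400 * 0.99567777 * 0.08810820 = 0.5933

Answer: Price = 0.5933


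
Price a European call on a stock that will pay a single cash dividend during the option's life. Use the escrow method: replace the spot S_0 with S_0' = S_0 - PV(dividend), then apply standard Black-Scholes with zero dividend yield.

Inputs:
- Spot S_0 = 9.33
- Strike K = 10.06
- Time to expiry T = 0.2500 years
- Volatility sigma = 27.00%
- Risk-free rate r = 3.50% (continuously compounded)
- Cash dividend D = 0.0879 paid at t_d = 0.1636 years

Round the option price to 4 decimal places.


Answer: Price = 0.2318

Derivation:
PV(D) = D * exp(-r * t_d) = 0.0879 * 0.99429036 = 0.08739812
S_0' = S_0 - PV(D) = 9.3300 - 0.08739812 = 9.24260188
d1 = (ln(S_0'/K) + (r + sigma^2/2)*T) / (sigma*sqrt(T)) = -0.49541652
d2 = d1 - sigma*sqrt(T) = -0.63041652
exp(-rT) = 0.99128817
N(d1) = 0.31015307; N(d2) = 0.26421105
C = S_0' * N(d1) - K * exp(-rT) * N(d2) = 9.24260188 * 0.31015307 - 10.0600 * 0.99128817 * 0.26421105 = 0.2318


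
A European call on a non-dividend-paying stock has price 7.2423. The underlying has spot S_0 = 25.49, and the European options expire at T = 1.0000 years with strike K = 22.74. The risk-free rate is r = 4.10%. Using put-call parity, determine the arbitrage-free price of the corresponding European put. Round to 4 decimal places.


Answer: Put price = 3.5788

Derivation:
Put-call parity: C - P = S_0 * exp(-qT) - K * exp(-rT).
S_0 * exp(-qT) = 25.4900 * 1.00000000 = 25.49000000
K * exp(-rT) = 22.7400 * 0.95982913 = 21.82651442
P = C - S*exp(-qT) + K*exp(-rT)
P = 7.2423 - 25.49000000 + 21.82651442 = 3.5788


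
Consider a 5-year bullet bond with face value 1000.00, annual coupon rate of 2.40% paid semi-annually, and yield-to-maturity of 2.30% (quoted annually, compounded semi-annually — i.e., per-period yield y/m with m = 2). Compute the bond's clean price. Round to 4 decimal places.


Coupon per period c = face * coupon_rate / m = 12.000000
Periods per year m = 2; per-period yield y/m = 0.011500
Number of cashflows N = 10
Cashflows (t years, CF_t, discount factor 1/(1+y/m)^(m*t), PV):
  t = 0.5000: CF_t = 12.000000, DF = 0.988631, PV = 11.863569
  t = 1.0000: CF_t = 12.000000, DF = 0.977391, PV = 11.728689
  t = 1.5000: CF_t = 12.000000, DF = 0.966279, PV = 11.595343
  t = 2.0000: CF_t = 12.000000, DF = 0.955293, PV = 11.463512
  t = 2.5000: CF_t = 12.000000, DF = 0.944432, PV = 11.333181
  t = 3.0000: CF_t = 12.000000, DF = 0.933694, PV = 11.204331
  t = 3.5000: CF_t = 12.000000, DF = 0.923079, PV = 11.076946
  t = 4.0000: CF_t = 12.000000, DF = 0.912584, PV = 10.951009
  t = 4.5000: CF_t = 12.000000, DF = 0.902209, PV = 10.826505
  t = 5.0000: CF_t = 1012.000000, DF = 0.891951, PV = 902.654687
Price P = sum_t PV_t = 1004.697771

Answer: Price = 1004.6978


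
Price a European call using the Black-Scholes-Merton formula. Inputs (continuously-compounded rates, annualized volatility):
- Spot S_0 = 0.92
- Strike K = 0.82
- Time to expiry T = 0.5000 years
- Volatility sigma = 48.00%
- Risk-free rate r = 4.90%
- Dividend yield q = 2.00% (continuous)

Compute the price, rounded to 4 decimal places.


d1 = (ln(S/K) + (r - q + 0.5*sigma^2) * T) / (sigma * sqrt(T)) = 0.55145293
d2 = d1 - sigma * sqrt(T) = 0.21204167
exp(-rT) = 0.97579769; exp(-qT) = 0.99004983
C = S_0 * exp(-qT) * N(d1) - K * exp(-rT) * N(d2)
N(d1) = 0.70933839; N(d2) = 0.58396274
C = 0.9200 * 0.99004983 * 0.70933839 - 0.8200 * 0.97579769 * 0.58396274 = 0.1788

Answer: Price = 0.1788


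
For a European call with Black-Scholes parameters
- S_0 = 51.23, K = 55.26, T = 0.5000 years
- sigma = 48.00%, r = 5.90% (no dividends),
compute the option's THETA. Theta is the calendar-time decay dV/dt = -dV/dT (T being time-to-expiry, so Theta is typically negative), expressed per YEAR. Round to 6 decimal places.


d1 = 0.0335167980; d2 = -0.3058944570
phi(d1) = 0.3987182623; exp(-qT) = 1.0000000000; exp(-rT) = 0.9709308776
Theta = -S*exp(-qT)*phi(d1)*sigma/(2*sqrt(T)) - r*K*exp(-rT)*N(d2) + q*S*exp(-qT)*N(d1)
N(d1) = 0.5133687647; N(d2) = 0.3798425032; sqrt(T) = 0.7071067812
Term 1 = -51.2300 * 1.0000000000 * 0.3987182623 * 0.4800 / (2 * 0.7071067812) = -6.9329285321
Term 2 = -0.0590 * 55.2600 * 0.9709308776 * 0.3798425032 = -1.2024160491
Term 3 = 0 (no dividend yield, q = 0)
Theta = -6.9329285321 + (-1.2024160491) + (0.0000000000) = -8.135345

Answer: Theta = -8.135345


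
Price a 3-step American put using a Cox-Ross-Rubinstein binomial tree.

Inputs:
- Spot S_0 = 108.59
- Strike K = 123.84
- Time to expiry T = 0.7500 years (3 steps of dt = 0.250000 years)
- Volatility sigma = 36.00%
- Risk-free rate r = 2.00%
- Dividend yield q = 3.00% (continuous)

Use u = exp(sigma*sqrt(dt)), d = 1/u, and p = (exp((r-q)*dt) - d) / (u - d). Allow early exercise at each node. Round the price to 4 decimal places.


dt = T/N = 0.250000
u = exp(sigma*sqrt(dt)) = 1.197217; d = 1/u = 0.835270
p = (exp((r-q)*dt) - d) / (u - d) = 0.448223
Discount per step: exp(-r*dt) = 0.995012
Stock lattice S(k, i) with i counting down-moves:
  k=0: S(0,0) = 108.5900
  k=1: S(1,0) = 130.0058; S(1,1) = 90.7020
  k=2: S(2,0) = 155.6452; S(2,1) = 108.5900; S(2,2) = 75.7607
  k=3: S(3,0) = 186.3412; S(3,1) = 130.0058; S(3,2) = 90.7020; S(3,3) = 63.2806
Terminal payoffs V(N, i) = max(K - S_T, 0):
  V(3,0) = 0.000000; V(3,1) = 0.000000; V(3,2) = 33.138008; V(3,3) = 60.559367
Backward induction: V(k, i) = exp(-r*dt) * [p * V(k+1, i) + (1-p) * V(k+1, i+1)]; then take max(V_cont, immediate exercise) for American.
  V(2,0) = exp(-r*dt) * [p*0.000000 + (1-p)*0.000000] = 0.000000; exercise = 0.000000; V(2,0) = max -> 0.000000
  V(2,1) = exp(-r*dt) * [p*0.000000 + (1-p)*33.138008] = 18.193606; exercise = 15.250000; V(2,1) = max -> 18.193606
  V(2,2) = exp(-r*dt) * [p*33.138008 + (1-p)*60.559367] = 48.027753; exercise = 48.079328; V(2,2) = max -> 48.079328
  V(1,0) = exp(-r*dt) * [p*0.000000 + (1-p)*18.193606] = 9.988751; exercise = 0.000000; V(1,0) = max -> 9.988751
  V(1,1) = exp(-r*dt) * [p*18.193606 + (1-p)*48.079328] = 34.510884; exercise = 33.138008; V(1,1) = max -> 34.510884
  V(0,0) = exp(-r*dt) * [p*9.988751 + (1-p)*34.510884] = 23.402205; exercise = 15.250000; V(0,0) = max -> 23.402205

Answer: Price = V(0,0) = 23.4022


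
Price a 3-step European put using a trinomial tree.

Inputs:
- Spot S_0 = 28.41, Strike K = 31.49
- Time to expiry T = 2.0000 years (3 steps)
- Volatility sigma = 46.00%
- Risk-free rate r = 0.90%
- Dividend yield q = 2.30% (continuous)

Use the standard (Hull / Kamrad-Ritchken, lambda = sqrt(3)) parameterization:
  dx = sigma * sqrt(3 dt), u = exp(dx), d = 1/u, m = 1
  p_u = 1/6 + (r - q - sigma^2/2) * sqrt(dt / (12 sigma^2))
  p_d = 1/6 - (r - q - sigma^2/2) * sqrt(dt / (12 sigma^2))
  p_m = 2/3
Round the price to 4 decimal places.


Answer: Price = V(0,0) = 9.1798

Derivation:
dt = T/N = 0.666667; dx = sigma*sqrt(3*dt) = 0.650538
u = exp(dx) = 1.916572; d = 1/u = 0.521765
p_u = 0.105282, p_m = 0.666667, p_d = 0.228052
Discount per step: exp(-r*dt) = 0.994018
Stock lattice S(k, j) with j the centered position index:
  k=0: S(0,+0) = 28.4100
  k=1: S(1,-1) = 14.8233; S(1,+0) = 28.4100; S(1,+1) = 54.4498
  k=2: S(2,-2) = 7.7343; S(2,-1) = 14.8233; S(2,+0) = 28.4100; S(2,+1) = 54.4498; S(2,+2) = 104.3570
  k=3: S(3,-3) = 4.0355; S(3,-2) = 7.7343; S(3,-1) = 14.8233; S(3,+0) = 28.4100; S(3,+1) = 54.4498; S(3,+2) = 104.3570; S(3,+3) = 200.0077
Terminal payoffs V(N, j) = max(K - S_T, 0):
  V(3,-3) = 27.454515; V(3,-2) = 23.755702; V(3,-1) = 16.666660; V(3,+0) = 3.080000; V(3,+1) = 0.000000; V(3,+2) = 0.000000; V(3,+3) = 0.000000
Backward induction: V(k, j) = exp(-r*dt) * [p_u * V(k+1, j+1) + p_m * V(k+1, j) + p_d * V(k+1, j-1)]
  V(2,-2) = exp(-r*dt) * [p_u*16.666660 + p_m*23.755702 + p_d*27.454515] = 23.710188
  V(2,-1) = exp(-r*dt) * [p_u*3.080000 + p_m*16.666660 + p_d*23.755702] = 16.752088
  V(2,+0) = exp(-r*dt) * [p_u*0.000000 + p_m*3.080000 + p_d*16.666660] = 5.819174
  V(2,+1) = exp(-r*dt) * [p_u*0.000000 + p_m*0.000000 + p_d*3.080000] = 0.698198
  V(2,+2) = exp(-r*dt) * [p_u*0.000000 + p_m*0.000000 + p_d*0.000000] = 0.000000
  V(1,-1) = exp(-r*dt) * [p_u*5.819174 + p_m*16.752088 + p_d*23.710188] = 17.085042
  V(1,+0) = exp(-r*dt) * [p_u*0.698198 + p_m*5.819174 + p_d*16.752088] = 7.726799
  V(1,+1) = exp(-r*dt) * [p_u*0.000000 + p_m*0.698198 + p_d*5.819174] = 1.781815
  V(0,+0) = exp(-r*dt) * [p_u*1.781815 + p_m*7.726799 + p_d*17.085042] = 9.179821


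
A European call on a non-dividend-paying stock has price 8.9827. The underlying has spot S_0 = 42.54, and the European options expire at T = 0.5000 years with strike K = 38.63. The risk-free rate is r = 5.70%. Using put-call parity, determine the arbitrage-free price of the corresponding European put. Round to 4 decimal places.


Answer: Put price = 3.9873

Derivation:
Put-call parity: C - P = S_0 * exp(-qT) - K * exp(-rT).
S_0 * exp(-qT) = 42.5400 * 1.00000000 = 42.54000000
K * exp(-rT) = 38.6300 * 0.97190229 = 37.54458562
P = C - S*exp(-qT) + K*exp(-rT)
P = 8.9827 - 42.54000000 + 37.54458562 = 3.9873


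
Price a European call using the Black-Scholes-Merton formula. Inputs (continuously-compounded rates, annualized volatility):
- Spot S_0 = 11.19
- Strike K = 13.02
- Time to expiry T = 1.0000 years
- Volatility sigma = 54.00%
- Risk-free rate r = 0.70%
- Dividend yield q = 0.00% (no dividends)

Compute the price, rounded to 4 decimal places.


Answer: Price = 1.7861

Derivation:
d1 = (ln(S/K) + (r - q + 0.5*sigma^2) * T) / (sigma * sqrt(T)) = 0.00247016
d2 = d1 - sigma * sqrt(T) = -0.53752984
exp(-rT) = 0.99302444; exp(-qT) = 1.00000000
C = S_0 * exp(-qT) * N(d1) - K * exp(-rT) * N(d2)
N(d1) = 0.50098545; N(d2) = 0.29545084
C = 11.1900 * 1.00000000 * 0.50098545 - 13.0200 * 0.99302444 * 0.29545084 = 1.7861


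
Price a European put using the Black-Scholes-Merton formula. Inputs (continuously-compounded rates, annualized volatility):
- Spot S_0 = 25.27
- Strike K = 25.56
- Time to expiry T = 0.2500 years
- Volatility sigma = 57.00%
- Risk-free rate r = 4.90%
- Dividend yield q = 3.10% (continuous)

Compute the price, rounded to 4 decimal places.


Answer: Price = 2.9390

Derivation:
d1 = (ln(S/K) + (r - q + 0.5*sigma^2) * T) / (sigma * sqrt(T)) = 0.11825190
d2 = d1 - sigma * sqrt(T) = -0.16674810
exp(-rT) = 0.98782473; exp(-qT) = 0.99227995
P = K * exp(-rT) * N(-d2) - S_0 * exp(-qT) * N(-d1)
N(-d1) = 0.45293403; N(-d2) = 0.56621587
P = 25.5600 * 0.98782473 * 0.56621587 - 25.2700 * 0.99227995 * 0.45293403 = 2.9390


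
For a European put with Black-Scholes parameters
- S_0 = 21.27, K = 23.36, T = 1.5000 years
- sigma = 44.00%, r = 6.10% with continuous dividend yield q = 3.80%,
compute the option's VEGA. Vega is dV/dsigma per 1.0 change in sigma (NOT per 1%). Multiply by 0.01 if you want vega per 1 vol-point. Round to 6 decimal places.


Answer: Vega = 9.692628

Derivation:
d1 = 0.1595368837; d2 = -0.3793508597
phi(d1) = 0.3938975055; exp(-qT) = 0.9445940694; exp(-rT) = 0.9125613162
Vega = S * exp(-qT) * phi(d1) * sqrt(T) = 21.2700 * 0.9445940694 * 0.3938975055 * 1.2247448714 = 9.692628


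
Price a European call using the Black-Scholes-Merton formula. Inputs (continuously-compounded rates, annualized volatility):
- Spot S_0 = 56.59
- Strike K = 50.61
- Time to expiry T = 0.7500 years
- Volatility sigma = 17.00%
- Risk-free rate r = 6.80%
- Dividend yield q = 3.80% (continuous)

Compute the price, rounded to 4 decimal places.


d1 = (ln(S/K) + (r - q + 0.5*sigma^2) * T) / (sigma * sqrt(T)) = 0.98503160
d2 = d1 - sigma * sqrt(T) = 0.83780728
exp(-rT) = 0.95027867; exp(-qT) = 0.97190229
C = S_0 * exp(-qT) * N(d1) - K * exp(-rT) * N(d2)
N(d1) = 0.83769572; N(d2) = 0.79893053
C = 56.5900 * 0.97190229 * 0.83769572 - 50.6100 * 0.95027867 * 0.79893053 = 7.6498

Answer: Price = 7.6498


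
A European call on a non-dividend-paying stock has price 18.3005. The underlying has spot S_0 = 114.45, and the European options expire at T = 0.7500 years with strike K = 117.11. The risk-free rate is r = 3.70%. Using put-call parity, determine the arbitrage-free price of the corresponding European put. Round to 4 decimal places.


Put-call parity: C - P = S_0 * exp(-qT) - K * exp(-rT).
S_0 * exp(-qT) = 114.4500 * 1.00000000 = 114.45000000
K * exp(-rT) = 117.1100 * 0.97263149 = 113.90487430
P = C - S*exp(-qT) + K*exp(-rT)
P = 18.3005 - 114.45000000 + 113.90487430 = 17.7554

Answer: Put price = 17.7554


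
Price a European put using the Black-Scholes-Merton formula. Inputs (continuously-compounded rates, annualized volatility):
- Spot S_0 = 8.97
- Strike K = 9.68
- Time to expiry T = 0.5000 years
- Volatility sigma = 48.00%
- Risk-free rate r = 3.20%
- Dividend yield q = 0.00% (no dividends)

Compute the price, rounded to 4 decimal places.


Answer: Price = 1.5438

Derivation:
d1 = (ln(S/K) + (r - q + 0.5*sigma^2) * T) / (sigma * sqrt(T)) = -0.00759028
d2 = d1 - sigma * sqrt(T) = -0.34700153
exp(-rT) = 0.98412732; exp(-qT) = 1.00000000
P = K * exp(-rT) * N(-d2) - S_0 * exp(-qT) * N(-d1)
N(-d1) = 0.50302805; N(-d2) = 0.63570492
P = 9.6800 * 0.98412732 * 0.63570492 - 8.9700 * 1.00000000 * 0.50302805 = 1.5438


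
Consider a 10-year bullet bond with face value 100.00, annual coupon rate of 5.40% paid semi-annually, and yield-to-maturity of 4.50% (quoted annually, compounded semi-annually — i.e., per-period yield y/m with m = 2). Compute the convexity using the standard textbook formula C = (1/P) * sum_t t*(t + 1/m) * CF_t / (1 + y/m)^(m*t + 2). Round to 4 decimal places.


Coupon per period c = face * coupon_rate / m = 2.700000
Periods per year m = 2; per-period yield y/m = 0.022500
Number of cashflows N = 20
Cashflows (t years, CF_t, discount factor 1/(1+y/m)^(m*t), PV):
  t = 0.5000: CF_t = 2.700000, DF = 0.977995, PV = 2.640587
  t = 1.0000: CF_t = 2.700000, DF = 0.956474, PV = 2.582481
  t = 1.5000: CF_t = 2.700000, DF = 0.935427, PV = 2.525654
  t = 2.0000: CF_t = 2.700000, DF = 0.914843, PV = 2.470077
  t = 2.5000: CF_t = 2.700000, DF = 0.894712, PV = 2.415723
  t = 3.0000: CF_t = 2.700000, DF = 0.875024, PV = 2.362566
  t = 3.5000: CF_t = 2.700000, DF = 0.855769, PV = 2.310578
  t = 4.0000: CF_t = 2.700000, DF = 0.836938, PV = 2.259734
  t = 4.5000: CF_t = 2.700000, DF = 0.818522, PV = 2.210008
  t = 5.0000: CF_t = 2.700000, DF = 0.800510, PV = 2.161377
  t = 5.5000: CF_t = 2.700000, DF = 0.782895, PV = 2.113816
  t = 6.0000: CF_t = 2.700000, DF = 0.765667, PV = 2.067302
  t = 6.5000: CF_t = 2.700000, DF = 0.748819, PV = 2.021811
  t = 7.0000: CF_t = 2.700000, DF = 0.732341, PV = 1.977322
  t = 7.5000: CF_t = 2.700000, DF = 0.716226, PV = 1.933811
  t = 8.0000: CF_t = 2.700000, DF = 0.700466, PV = 1.891258
  t = 8.5000: CF_t = 2.700000, DF = 0.685052, PV = 1.849641
  t = 9.0000: CF_t = 2.700000, DF = 0.669978, PV = 1.808940
  t = 9.5000: CF_t = 2.700000, DF = 0.655235, PV = 1.769134
  t = 10.0000: CF_t = 102.700000, DF = 0.640816, PV = 65.811852
Price P = sum_t PV_t = 107.183671
Convexity numerator sum_t t*(t + 1/m) * CF_t / (1+y/m)^(m*t + 2):
  t = 0.5000: term = 1.262827
  t = 1.0000: term = 3.705116
  t = 1.5000: term = 7.247170
  t = 2.0000: term = 11.812828
  t = 2.5000: term = 17.329332
  t = 3.0000: term = 23.727202
  t = 3.5000: term = 30.940117
  t = 4.0000: term = 38.904792
  t = 4.5000: term = 47.560871
  t = 5.0000: term = 56.850810
  t = 5.5000: term = 66.719777
  t = 6.0000: term = 77.115546
  t = 6.5000: term = 87.988398
  t = 7.0000: term = 99.291027
  t = 7.5000: term = 110.978444
  t = 8.0000: term = 123.007892
  t = 8.5000: term = 135.338757
  t = 9.0000: term = 147.932482
  t = 9.5000: term = 160.752494
  t = 10.0000: term = 6609.472131
Convexity = (1/P) * sum = 7857.938012 / 107.183671 = 73.312828

Answer: Convexity = 73.3128


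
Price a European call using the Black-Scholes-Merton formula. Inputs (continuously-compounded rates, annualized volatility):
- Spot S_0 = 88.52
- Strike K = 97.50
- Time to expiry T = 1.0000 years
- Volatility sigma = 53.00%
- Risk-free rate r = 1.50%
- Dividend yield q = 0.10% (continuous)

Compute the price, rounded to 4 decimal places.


Answer: Price = 15.6970

Derivation:
d1 = (ln(S/K) + (r - q + 0.5*sigma^2) * T) / (sigma * sqrt(T)) = 0.10910592
d2 = d1 - sigma * sqrt(T) = -0.42089408
exp(-rT) = 0.98511194; exp(-qT) = 0.99900050
C = S_0 * exp(-qT) * N(d1) - K * exp(-rT) * N(d2)
N(d1) = 0.54344076; N(d2) = 0.33691621
C = 88.5200 * 0.99900050 * 0.54344076 - 97.5000 * 0.98511194 * 0.33691621 = 15.6970


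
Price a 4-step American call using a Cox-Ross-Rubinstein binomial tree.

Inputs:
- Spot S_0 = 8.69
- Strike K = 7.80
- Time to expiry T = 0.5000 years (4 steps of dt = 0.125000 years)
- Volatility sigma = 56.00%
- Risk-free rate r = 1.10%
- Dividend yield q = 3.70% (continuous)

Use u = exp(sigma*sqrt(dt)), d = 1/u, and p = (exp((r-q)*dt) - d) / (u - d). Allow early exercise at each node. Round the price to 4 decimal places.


dt = T/N = 0.125000
u = exp(sigma*sqrt(dt)) = 1.218950; d = 1/u = 0.820378
p = (exp((r-q)*dt) - d) / (u - d) = 0.442523
Discount per step: exp(-r*dt) = 0.998626
Stock lattice S(k, i) with i counting down-moves:
  k=0: S(0,0) = 8.6900
  k=1: S(1,0) = 10.5927; S(1,1) = 7.1291
  k=2: S(2,0) = 12.9119; S(2,1) = 8.6900; S(2,2) = 5.8485
  k=3: S(3,0) = 15.7390; S(3,1) = 10.5927; S(3,2) = 7.1291; S(3,3) = 4.7980
  k=4: S(4,0) = 19.1851; S(4,1) = 12.9119; S(4,2) = 8.6900; S(4,3) = 5.8485; S(4,4) = 3.9362
Terminal payoffs V(N, i) = max(S_T - K, 0):
  V(4,0) = 11.385073; V(4,1) = 5.111944; V(4,2) = 0.890000; V(4,3) = 0.000000; V(4,4) = 0.000000
Backward induction: V(k, i) = exp(-r*dt) * [p * V(k+1, i) + (1-p) * V(k+1, i+1)]; then take max(V_cont, immediate exercise) for American.
  V(3,0) = exp(-r*dt) * [p*11.385073 + (1-p)*5.111944] = 7.877107; exercise = 7.939015; V(3,0) = max -> 7.939015
  V(3,1) = exp(-r*dt) * [p*5.111944 + (1-p)*0.890000] = 2.754516; exercise = 2.792676; V(3,1) = max -> 2.792676
  V(3,2) = exp(-r*dt) * [p*0.890000 + (1-p)*0.000000] = 0.393304; exercise = 0.000000; V(3,2) = max -> 0.393304
  V(3,3) = exp(-r*dt) * [p*0.000000 + (1-p)*0.000000] = 0.000000; exercise = 0.000000; V(3,3) = max -> 0.000000
  V(2,0) = exp(-r*dt) * [p*7.939015 + (1-p)*2.792676] = 5.063081; exercise = 5.111944; V(2,0) = max -> 5.111944
  V(2,1) = exp(-r*dt) * [p*2.792676 + (1-p)*0.393304] = 1.453081; exercise = 0.890000; V(2,1) = max -> 1.453081
  V(2,2) = exp(-r*dt) * [p*0.393304 + (1-p)*0.000000] = 0.173807; exercise = 0.000000; V(2,2) = max -> 0.173807
  V(1,0) = exp(-r*dt) * [p*5.111944 + (1-p)*1.453081] = 3.067990; exercise = 2.792676; V(1,0) = max -> 3.067990
  V(1,1) = exp(-r*dt) * [p*1.453081 + (1-p)*0.173807] = 0.738898; exercise = 0.000000; V(1,1) = max -> 0.738898
  V(0,0) = exp(-r*dt) * [p*3.067990 + (1-p)*0.738898] = 1.767143; exercise = 0.890000; V(0,0) = max -> 1.767143

Answer: Price = V(0,0) = 1.7671


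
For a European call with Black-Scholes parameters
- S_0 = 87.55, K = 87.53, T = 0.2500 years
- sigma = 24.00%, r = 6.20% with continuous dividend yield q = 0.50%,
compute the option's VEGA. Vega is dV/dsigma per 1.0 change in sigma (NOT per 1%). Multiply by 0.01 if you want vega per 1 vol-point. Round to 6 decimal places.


d1 = 0.1806538916; d2 = 0.0606538916
phi(d1) = 0.3924852008; exp(-qT) = 0.9987507809; exp(-rT) = 0.9846195068
Vega = S * exp(-qT) * phi(d1) * sqrt(T) = 87.5500 * 0.9987507809 * 0.3924852008 * 0.5000000000 = 17.159577

Answer: Vega = 17.159577


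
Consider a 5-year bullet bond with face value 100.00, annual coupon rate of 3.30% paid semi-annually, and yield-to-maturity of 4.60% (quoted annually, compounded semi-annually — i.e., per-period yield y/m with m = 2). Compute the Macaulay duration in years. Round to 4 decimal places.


Coupon per period c = face * coupon_rate / m = 1.650000
Periods per year m = 2; per-period yield y/m = 0.023000
Number of cashflows N = 10
Cashflows (t years, CF_t, discount factor 1/(1+y/m)^(m*t), PV):
  t = 0.5000: CF_t = 1.650000, DF = 0.977517, PV = 1.612903
  t = 1.0000: CF_t = 1.650000, DF = 0.955540, PV = 1.576640
  t = 1.5000: CF_t = 1.650000, DF = 0.934056, PV = 1.541193
  t = 2.0000: CF_t = 1.650000, DF = 0.913056, PV = 1.506543
  t = 2.5000: CF_t = 1.650000, DF = 0.892528, PV = 1.472671
  t = 3.0000: CF_t = 1.650000, DF = 0.872461, PV = 1.439561
  t = 3.5000: CF_t = 1.650000, DF = 0.852846, PV = 1.407196
  t = 4.0000: CF_t = 1.650000, DF = 0.833671, PV = 1.375558
  t = 4.5000: CF_t = 1.650000, DF = 0.814928, PV = 1.344631
  t = 5.0000: CF_t = 101.650000, DF = 0.796606, PV = 80.975017
Price P = sum_t PV_t = 94.251913
Macaulay numerator sum_t t * PV_t:
  t * PV_t at t = 0.5000: 0.806452
  t * PV_t at t = 1.0000: 1.576640
  t * PV_t at t = 1.5000: 2.311790
  t * PV_t at t = 2.0000: 3.013085
  t * PV_t at t = 2.5000: 3.681678
  t * PV_t at t = 3.0000: 4.318684
  t * PV_t at t = 3.5000: 4.925185
  t * PV_t at t = 4.0000: 5.502232
  t * PV_t at t = 4.5000: 6.050841
  t * PV_t at t = 5.0000: 404.875083
Macaulay duration D = (sum_t t * PV_t) / P = 437.061669 / 94.251913 = 4.637165

Answer: Macaulay duration = 4.6372 years


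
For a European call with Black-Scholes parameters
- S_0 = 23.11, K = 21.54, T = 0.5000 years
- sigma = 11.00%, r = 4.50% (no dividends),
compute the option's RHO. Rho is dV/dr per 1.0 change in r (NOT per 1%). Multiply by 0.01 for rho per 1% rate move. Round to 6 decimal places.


d1 = 1.2326639292; d2 = 1.1548821833
phi(d1) = 0.1866222583; exp(-qT) = 1.0000000000; exp(-rT) = 0.9777512372
N(d2) = 0.8759306618
Rho = K*T*exp(-rT)*N(d2) = 21.5400 * 0.5000 * 0.9777512372 * 0.8759306618 = 9.223883

Answer: Rho = 9.223883


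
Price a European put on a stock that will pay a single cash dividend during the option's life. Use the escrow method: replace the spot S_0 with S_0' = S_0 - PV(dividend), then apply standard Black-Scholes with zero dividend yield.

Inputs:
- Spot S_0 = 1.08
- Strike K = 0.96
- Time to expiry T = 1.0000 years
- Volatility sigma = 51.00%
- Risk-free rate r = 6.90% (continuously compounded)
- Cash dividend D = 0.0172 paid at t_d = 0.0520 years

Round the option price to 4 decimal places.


PV(D) = D * exp(-r * t_d) = 0.0172 * 0.99641843 = 0.01713840
S_0' = S_0 - PV(D) = 1.0800 - 0.01713840 = 1.06286160
d1 = (ln(S_0'/K) + (r + sigma^2/2)*T) / (sigma*sqrt(T)) = 0.58987626
d2 = d1 - sigma*sqrt(T) = 0.07987626
exp(-rT) = 0.93332668
N(-d1) = 0.27763681; N(-d2) = 0.46816784
P = K * exp(-rT) * N(-d2) - S_0' * N(-d1) = 0.9600 * 0.93332668 * 0.46816784 - 1.06286160 * 0.27763681 = 0.1244

Answer: Price = 0.1244


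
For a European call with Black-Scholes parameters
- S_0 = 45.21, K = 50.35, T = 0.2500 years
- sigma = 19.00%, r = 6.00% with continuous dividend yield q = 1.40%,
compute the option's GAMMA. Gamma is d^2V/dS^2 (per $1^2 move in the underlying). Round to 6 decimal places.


Answer: Gamma = 0.058110

Derivation:
d1 = -0.9649243985; d2 = -1.0599243985
phi(d1) = 0.2504544827; exp(-qT) = 0.9965061179; exp(-rT) = 0.9851119396
Gamma = exp(-qT) * phi(d1) / (S * sigma * sqrt(T)) = 0.9965061179 * 0.2504544827 / (45.2100 * 0.1900 * 0.5000000000) = 0.058110


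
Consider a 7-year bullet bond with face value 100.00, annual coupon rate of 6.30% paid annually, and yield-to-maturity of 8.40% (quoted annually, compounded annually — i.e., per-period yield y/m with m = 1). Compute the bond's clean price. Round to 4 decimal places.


Coupon per period c = face * coupon_rate / m = 6.300000
Periods per year m = 1; per-period yield y/m = 0.084000
Number of cashflows N = 7
Cashflows (t years, CF_t, discount factor 1/(1+y/m)^(m*t), PV):
  t = 1.0000: CF_t = 6.300000, DF = 0.922509, PV = 5.811808
  t = 2.0000: CF_t = 6.300000, DF = 0.851023, PV = 5.361447
  t = 3.0000: CF_t = 6.300000, DF = 0.785077, PV = 4.945984
  t = 4.0000: CF_t = 6.300000, DF = 0.724241, PV = 4.562716
  t = 5.0000: CF_t = 6.300000, DF = 0.668119, PV = 4.209147
  t = 6.0000: CF_t = 6.300000, DF = 0.616346, PV = 3.882977
  t = 7.0000: CF_t = 106.300000, DF = 0.568585, PV = 60.440533
Price P = sum_t PV_t = 89.214613

Answer: Price = 89.2146


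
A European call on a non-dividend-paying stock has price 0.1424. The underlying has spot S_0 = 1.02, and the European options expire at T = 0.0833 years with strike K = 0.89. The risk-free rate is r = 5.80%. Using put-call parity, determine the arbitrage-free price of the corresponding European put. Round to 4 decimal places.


Answer: Put price = 0.0081

Derivation:
Put-call parity: C - P = S_0 * exp(-qT) - K * exp(-rT).
S_0 * exp(-qT) = 1.0200 * 1.00000000 = 1.02000000
K * exp(-rT) = 0.8900 * 0.99518025 = 0.88571042
P = C - S*exp(-qT) + K*exp(-rT)
P = 0.1424 - 1.02000000 + 0.88571042 = 0.0081


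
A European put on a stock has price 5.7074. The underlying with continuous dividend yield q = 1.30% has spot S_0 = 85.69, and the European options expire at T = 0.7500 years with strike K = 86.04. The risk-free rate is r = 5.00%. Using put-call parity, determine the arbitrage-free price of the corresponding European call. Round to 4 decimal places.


Put-call parity: C - P = S_0 * exp(-qT) - K * exp(-rT).
S_0 * exp(-qT) = 85.6900 * 0.99029738 = 84.85858225
K * exp(-rT) = 86.0400 * 0.96319442 = 82.87324770
C = P + S*exp(-qT) - K*exp(-rT)
C = 5.7074 + 84.85858225 - 82.87324770 = 7.6927

Answer: Call price = 7.6927


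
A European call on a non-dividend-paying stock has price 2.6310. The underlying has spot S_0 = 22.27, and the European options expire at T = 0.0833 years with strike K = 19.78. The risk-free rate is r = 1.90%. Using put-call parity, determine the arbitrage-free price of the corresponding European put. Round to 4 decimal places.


Answer: Put price = 0.1097

Derivation:
Put-call parity: C - P = S_0 * exp(-qT) - K * exp(-rT).
S_0 * exp(-qT) = 22.2700 * 1.00000000 = 22.27000000
K * exp(-rT) = 19.7800 * 0.99841855 = 19.74871895
P = C - S*exp(-qT) + K*exp(-rT)
P = 2.6310 - 22.27000000 + 19.74871895 = 0.1097


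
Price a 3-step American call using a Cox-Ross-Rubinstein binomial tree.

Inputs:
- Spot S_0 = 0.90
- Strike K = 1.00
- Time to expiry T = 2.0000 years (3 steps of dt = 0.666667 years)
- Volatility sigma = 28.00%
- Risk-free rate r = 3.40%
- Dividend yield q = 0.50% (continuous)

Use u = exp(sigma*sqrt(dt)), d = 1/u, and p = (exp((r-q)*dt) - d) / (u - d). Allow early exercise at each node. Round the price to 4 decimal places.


dt = T/N = 0.666667
u = exp(sigma*sqrt(dt)) = 1.256863; d = 1/u = 0.795632
p = (exp((r-q)*dt) - d) / (u - d) = 0.485417
Discount per step: exp(-r*dt) = 0.977588
Stock lattice S(k, i) with i counting down-moves:
  k=0: S(0,0) = 0.9000
  k=1: S(1,0) = 1.1312; S(1,1) = 0.7161
  k=2: S(2,0) = 1.4217; S(2,1) = 0.9000; S(2,2) = 0.5697
  k=3: S(3,0) = 1.7869; S(3,1) = 1.1312; S(3,2) = 0.7161; S(3,3) = 0.4533
Terminal payoffs V(N, i) = max(S_T - K, 0):
  V(3,0) = 0.786926; V(3,1) = 0.131177; V(3,2) = 0.000000; V(3,3) = 0.000000
Backward induction: V(k, i) = exp(-r*dt) * [p * V(k+1, i) + (1-p) * V(k+1, i+1)]; then take max(V_cont, immediate exercise) for American.
  V(2,0) = exp(-r*dt) * [p*0.786926 + (1-p)*0.131177] = 0.439415; exercise = 0.421734; V(2,0) = max -> 0.439415
  V(2,1) = exp(-r*dt) * [p*0.131177 + (1-p)*0.000000] = 0.062248; exercise = 0.000000; V(2,1) = max -> 0.062248
  V(2,2) = exp(-r*dt) * [p*0.000000 + (1-p)*0.000000] = 0.000000; exercise = 0.000000; V(2,2) = max -> 0.000000
  V(1,0) = exp(-r*dt) * [p*0.439415 + (1-p)*0.062248] = 0.239833; exercise = 0.131177; V(1,0) = max -> 0.239833
  V(1,1) = exp(-r*dt) * [p*0.062248 + (1-p)*0.000000] = 0.029539; exercise = 0.000000; V(1,1) = max -> 0.029539
  V(0,0) = exp(-r*dt) * [p*0.239833 + (1-p)*0.029539] = 0.128670; exercise = 0.000000; V(0,0) = max -> 0.128670

Answer: Price = V(0,0) = 0.1287
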